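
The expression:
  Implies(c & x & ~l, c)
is always true.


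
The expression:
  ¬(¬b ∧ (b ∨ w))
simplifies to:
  b ∨ ¬w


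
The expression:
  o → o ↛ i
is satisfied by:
  {o: False, i: False}
  {i: True, o: False}
  {o: True, i: False}


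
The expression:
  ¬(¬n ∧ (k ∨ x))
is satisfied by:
  {n: True, k: False, x: False}
  {n: True, x: True, k: False}
  {n: True, k: True, x: False}
  {n: True, x: True, k: True}
  {x: False, k: False, n: False}


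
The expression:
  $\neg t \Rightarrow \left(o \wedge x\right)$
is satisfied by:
  {x: True, t: True, o: True}
  {x: True, t: True, o: False}
  {t: True, o: True, x: False}
  {t: True, o: False, x: False}
  {x: True, o: True, t: False}


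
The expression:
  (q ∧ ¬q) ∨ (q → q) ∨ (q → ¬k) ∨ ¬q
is always true.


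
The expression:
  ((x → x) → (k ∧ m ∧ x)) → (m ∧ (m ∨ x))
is always true.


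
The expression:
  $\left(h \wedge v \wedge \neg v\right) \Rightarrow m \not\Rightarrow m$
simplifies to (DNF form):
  $\text{True}$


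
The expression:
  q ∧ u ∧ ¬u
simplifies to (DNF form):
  False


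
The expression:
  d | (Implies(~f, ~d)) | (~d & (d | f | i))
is always true.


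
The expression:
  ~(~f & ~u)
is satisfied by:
  {u: True, f: True}
  {u: True, f: False}
  {f: True, u: False}


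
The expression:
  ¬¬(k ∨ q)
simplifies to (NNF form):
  k ∨ q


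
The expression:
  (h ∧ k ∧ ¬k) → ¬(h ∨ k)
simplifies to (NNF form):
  True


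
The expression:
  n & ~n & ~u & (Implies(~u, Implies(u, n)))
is never true.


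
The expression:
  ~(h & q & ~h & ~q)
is always true.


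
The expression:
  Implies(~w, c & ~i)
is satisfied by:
  {c: True, w: True, i: False}
  {w: True, i: False, c: False}
  {c: True, w: True, i: True}
  {w: True, i: True, c: False}
  {c: True, i: False, w: False}


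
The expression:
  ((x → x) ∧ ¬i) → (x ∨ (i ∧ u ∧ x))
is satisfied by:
  {i: True, x: True}
  {i: True, x: False}
  {x: True, i: False}


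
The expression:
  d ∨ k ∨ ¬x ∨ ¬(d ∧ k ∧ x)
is always true.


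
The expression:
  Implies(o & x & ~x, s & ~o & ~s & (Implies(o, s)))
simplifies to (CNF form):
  True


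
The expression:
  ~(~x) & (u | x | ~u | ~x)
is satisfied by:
  {x: True}


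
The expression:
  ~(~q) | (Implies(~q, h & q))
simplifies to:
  q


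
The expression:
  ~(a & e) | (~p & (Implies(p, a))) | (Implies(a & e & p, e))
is always true.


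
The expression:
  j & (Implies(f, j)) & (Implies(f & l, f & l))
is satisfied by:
  {j: True}


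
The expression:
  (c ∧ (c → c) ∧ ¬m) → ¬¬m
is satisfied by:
  {m: True, c: False}
  {c: False, m: False}
  {c: True, m: True}


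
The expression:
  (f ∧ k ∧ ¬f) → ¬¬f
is always true.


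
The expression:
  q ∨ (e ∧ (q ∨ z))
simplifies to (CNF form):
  (e ∨ q) ∧ (q ∨ z)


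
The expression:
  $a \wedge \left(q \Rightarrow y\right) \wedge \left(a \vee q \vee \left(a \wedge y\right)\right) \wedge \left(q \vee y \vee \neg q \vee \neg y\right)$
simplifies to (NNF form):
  $a \wedge \left(y \vee \neg q\right)$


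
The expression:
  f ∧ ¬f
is never true.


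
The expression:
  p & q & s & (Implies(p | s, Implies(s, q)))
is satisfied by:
  {p: True, s: True, q: True}


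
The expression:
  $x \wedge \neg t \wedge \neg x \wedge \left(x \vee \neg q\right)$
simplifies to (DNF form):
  $\text{False}$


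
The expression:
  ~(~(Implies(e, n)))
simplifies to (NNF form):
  n | ~e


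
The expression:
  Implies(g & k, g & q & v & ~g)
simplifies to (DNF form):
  ~g | ~k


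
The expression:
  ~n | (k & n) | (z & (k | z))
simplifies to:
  k | z | ~n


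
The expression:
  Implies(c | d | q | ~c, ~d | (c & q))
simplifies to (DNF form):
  ~d | (c & q)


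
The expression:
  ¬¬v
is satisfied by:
  {v: True}


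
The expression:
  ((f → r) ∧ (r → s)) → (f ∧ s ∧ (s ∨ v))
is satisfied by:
  {r: True, f: True, s: False}
  {f: True, s: False, r: False}
  {r: True, f: True, s: True}
  {f: True, s: True, r: False}
  {r: True, s: False, f: False}


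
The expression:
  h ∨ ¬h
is always true.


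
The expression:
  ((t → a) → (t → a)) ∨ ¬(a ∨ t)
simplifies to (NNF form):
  True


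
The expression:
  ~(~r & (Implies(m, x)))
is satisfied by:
  {r: True, m: True, x: False}
  {r: True, x: False, m: False}
  {r: True, m: True, x: True}
  {r: True, x: True, m: False}
  {m: True, x: False, r: False}


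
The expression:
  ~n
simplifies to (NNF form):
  ~n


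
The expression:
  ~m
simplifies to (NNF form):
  ~m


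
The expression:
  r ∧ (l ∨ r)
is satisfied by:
  {r: True}


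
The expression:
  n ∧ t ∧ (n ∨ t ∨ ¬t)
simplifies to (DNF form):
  n ∧ t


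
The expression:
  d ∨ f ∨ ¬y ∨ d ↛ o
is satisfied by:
  {d: True, f: True, y: False}
  {d: True, f: False, y: False}
  {f: True, d: False, y: False}
  {d: False, f: False, y: False}
  {d: True, y: True, f: True}
  {d: True, y: True, f: False}
  {y: True, f: True, d: False}


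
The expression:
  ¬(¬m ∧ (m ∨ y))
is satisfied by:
  {m: True, y: False}
  {y: False, m: False}
  {y: True, m: True}


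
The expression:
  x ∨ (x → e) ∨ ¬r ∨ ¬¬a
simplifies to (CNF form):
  True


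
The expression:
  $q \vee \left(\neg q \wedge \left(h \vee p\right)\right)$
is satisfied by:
  {p: True, q: True, h: True}
  {p: True, q: True, h: False}
  {p: True, h: True, q: False}
  {p: True, h: False, q: False}
  {q: True, h: True, p: False}
  {q: True, h: False, p: False}
  {h: True, q: False, p: False}


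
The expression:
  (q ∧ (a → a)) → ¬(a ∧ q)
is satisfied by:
  {q: False, a: False}
  {a: True, q: False}
  {q: True, a: False}


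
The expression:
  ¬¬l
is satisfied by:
  {l: True}


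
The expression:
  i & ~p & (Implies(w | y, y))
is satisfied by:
  {i: True, y: True, p: False, w: False}
  {i: True, p: False, w: False, y: False}
  {i: True, y: True, w: True, p: False}


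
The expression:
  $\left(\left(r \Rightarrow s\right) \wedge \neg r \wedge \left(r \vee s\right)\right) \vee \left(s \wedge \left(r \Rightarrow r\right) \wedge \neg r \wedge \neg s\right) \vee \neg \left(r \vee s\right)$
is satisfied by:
  {r: False}


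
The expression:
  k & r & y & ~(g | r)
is never true.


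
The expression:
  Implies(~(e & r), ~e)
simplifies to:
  r | ~e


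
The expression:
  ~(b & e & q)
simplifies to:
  ~b | ~e | ~q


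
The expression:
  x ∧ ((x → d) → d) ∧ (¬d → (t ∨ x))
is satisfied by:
  {x: True}


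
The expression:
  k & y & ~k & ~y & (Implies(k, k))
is never true.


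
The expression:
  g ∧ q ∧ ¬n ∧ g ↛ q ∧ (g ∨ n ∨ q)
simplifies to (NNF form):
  False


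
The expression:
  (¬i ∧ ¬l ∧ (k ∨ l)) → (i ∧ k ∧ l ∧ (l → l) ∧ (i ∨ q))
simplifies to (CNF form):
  i ∨ l ∨ ¬k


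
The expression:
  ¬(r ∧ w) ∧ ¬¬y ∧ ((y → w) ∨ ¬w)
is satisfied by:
  {y: True, w: False, r: False}
  {r: True, y: True, w: False}
  {w: True, y: True, r: False}


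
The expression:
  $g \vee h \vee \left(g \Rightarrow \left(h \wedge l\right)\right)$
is always true.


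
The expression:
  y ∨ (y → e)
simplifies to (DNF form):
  True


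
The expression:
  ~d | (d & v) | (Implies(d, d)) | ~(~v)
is always true.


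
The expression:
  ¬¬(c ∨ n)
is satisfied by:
  {n: True, c: True}
  {n: True, c: False}
  {c: True, n: False}


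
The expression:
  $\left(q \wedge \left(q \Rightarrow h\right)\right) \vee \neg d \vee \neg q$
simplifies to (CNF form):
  $h \vee \neg d \vee \neg q$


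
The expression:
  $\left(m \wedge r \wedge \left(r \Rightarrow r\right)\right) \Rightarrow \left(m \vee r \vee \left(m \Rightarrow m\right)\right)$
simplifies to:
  $\text{True}$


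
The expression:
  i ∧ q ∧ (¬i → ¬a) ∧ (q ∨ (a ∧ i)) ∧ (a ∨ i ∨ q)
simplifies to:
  i ∧ q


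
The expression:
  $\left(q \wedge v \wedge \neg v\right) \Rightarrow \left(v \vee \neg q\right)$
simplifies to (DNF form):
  $\text{True}$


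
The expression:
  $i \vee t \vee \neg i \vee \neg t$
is always true.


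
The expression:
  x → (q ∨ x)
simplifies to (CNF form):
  True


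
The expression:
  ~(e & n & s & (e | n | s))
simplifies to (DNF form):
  ~e | ~n | ~s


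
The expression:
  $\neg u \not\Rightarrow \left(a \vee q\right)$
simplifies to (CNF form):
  $\neg a \wedge \neg q \wedge \neg u$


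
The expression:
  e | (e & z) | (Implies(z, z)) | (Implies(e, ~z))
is always true.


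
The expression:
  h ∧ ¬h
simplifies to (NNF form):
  False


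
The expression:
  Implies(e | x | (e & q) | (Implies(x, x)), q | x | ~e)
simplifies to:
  q | x | ~e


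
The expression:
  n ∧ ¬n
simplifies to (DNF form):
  False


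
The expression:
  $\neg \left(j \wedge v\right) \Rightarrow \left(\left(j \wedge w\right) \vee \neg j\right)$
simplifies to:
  $v \vee w \vee \neg j$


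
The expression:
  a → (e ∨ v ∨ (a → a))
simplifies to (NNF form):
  True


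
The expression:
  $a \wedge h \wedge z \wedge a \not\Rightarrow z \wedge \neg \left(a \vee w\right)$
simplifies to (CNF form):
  $\text{False}$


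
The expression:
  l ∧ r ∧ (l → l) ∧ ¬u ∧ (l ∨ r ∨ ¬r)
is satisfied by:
  {r: True, l: True, u: False}


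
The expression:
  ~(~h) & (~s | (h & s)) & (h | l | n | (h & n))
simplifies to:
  h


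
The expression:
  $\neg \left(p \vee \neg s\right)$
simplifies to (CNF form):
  $s \wedge \neg p$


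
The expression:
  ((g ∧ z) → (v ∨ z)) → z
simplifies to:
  z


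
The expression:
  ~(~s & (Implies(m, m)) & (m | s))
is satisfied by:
  {s: True, m: False}
  {m: False, s: False}
  {m: True, s: True}


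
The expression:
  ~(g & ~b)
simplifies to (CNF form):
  b | ~g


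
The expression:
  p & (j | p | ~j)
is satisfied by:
  {p: True}


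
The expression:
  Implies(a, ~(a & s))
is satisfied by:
  {s: False, a: False}
  {a: True, s: False}
  {s: True, a: False}


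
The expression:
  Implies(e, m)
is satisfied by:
  {m: True, e: False}
  {e: False, m: False}
  {e: True, m: True}


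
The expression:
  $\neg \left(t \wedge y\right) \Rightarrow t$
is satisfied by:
  {t: True}


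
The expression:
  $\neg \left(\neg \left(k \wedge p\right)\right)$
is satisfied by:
  {p: True, k: True}


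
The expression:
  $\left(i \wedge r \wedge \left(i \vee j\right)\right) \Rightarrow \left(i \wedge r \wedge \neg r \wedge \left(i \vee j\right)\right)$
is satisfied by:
  {i: False, r: False}
  {r: True, i: False}
  {i: True, r: False}


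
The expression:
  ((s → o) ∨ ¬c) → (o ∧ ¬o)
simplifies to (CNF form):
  c ∧ s ∧ ¬o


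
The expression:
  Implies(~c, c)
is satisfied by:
  {c: True}


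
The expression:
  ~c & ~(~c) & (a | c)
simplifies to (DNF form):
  False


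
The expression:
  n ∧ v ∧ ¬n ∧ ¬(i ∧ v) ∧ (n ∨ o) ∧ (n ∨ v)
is never true.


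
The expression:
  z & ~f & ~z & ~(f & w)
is never true.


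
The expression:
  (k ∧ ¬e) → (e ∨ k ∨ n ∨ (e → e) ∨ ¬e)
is always true.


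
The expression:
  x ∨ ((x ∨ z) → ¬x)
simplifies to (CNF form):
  True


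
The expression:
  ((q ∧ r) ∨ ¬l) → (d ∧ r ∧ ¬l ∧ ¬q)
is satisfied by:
  {l: True, d: True, q: False, r: False}
  {l: True, d: False, q: False, r: False}
  {r: True, l: True, d: True, q: False}
  {r: True, l: True, d: False, q: False}
  {q: True, l: True, d: True, r: False}
  {q: True, l: True, d: False, r: False}
  {r: True, d: True, l: False, q: False}


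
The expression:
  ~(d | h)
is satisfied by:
  {d: False, h: False}


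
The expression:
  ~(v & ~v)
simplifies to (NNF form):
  True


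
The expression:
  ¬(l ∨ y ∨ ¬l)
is never true.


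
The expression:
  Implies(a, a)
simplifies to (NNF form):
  True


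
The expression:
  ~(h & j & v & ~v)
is always true.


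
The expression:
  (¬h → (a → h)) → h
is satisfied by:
  {a: True, h: True}
  {a: True, h: False}
  {h: True, a: False}


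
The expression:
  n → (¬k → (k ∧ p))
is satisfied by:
  {k: True, n: False}
  {n: False, k: False}
  {n: True, k: True}


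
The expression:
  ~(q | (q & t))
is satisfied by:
  {q: False}


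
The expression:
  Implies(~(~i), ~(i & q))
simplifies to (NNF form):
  ~i | ~q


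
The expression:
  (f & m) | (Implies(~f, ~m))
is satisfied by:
  {f: True, m: False}
  {m: False, f: False}
  {m: True, f: True}


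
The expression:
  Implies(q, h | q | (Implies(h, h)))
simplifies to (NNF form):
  True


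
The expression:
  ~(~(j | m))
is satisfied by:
  {m: True, j: True}
  {m: True, j: False}
  {j: True, m: False}


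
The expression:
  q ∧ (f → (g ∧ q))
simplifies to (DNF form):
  (g ∧ q) ∨ (q ∧ ¬f)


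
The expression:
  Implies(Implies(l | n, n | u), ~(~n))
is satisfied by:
  {n: True, l: True, u: False}
  {n: True, l: False, u: False}
  {n: True, u: True, l: True}
  {n: True, u: True, l: False}
  {l: True, u: False, n: False}


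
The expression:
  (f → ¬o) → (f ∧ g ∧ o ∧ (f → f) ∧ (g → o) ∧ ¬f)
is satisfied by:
  {f: True, o: True}


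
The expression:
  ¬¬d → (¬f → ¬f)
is always true.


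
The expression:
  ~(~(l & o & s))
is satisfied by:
  {s: True, o: True, l: True}


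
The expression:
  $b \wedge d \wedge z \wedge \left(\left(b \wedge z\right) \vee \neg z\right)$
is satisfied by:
  {z: True, b: True, d: True}


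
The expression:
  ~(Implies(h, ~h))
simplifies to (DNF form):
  h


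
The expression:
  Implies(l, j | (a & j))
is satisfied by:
  {j: True, l: False}
  {l: False, j: False}
  {l: True, j: True}


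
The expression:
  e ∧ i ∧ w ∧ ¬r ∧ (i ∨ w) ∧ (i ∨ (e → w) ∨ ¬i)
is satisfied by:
  {i: True, e: True, w: True, r: False}


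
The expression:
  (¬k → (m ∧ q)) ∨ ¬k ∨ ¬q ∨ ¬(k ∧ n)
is always true.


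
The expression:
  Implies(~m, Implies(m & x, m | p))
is always true.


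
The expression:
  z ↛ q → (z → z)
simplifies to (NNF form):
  True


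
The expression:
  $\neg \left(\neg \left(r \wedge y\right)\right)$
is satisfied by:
  {r: True, y: True}


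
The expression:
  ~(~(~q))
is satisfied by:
  {q: False}


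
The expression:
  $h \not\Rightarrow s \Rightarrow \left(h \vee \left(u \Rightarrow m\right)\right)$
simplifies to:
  $\text{True}$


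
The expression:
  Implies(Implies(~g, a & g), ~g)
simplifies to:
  ~g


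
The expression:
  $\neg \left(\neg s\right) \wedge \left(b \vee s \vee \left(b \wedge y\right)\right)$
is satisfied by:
  {s: True}


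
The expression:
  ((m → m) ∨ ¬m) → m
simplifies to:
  m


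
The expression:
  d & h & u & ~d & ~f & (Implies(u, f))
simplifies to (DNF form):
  False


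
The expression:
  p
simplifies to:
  p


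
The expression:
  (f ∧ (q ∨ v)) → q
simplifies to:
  q ∨ ¬f ∨ ¬v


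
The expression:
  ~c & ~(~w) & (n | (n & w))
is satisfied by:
  {w: True, n: True, c: False}


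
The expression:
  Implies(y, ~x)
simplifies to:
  ~x | ~y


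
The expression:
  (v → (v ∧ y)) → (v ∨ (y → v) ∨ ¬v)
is always true.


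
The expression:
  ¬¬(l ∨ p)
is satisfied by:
  {l: True, p: True}
  {l: True, p: False}
  {p: True, l: False}


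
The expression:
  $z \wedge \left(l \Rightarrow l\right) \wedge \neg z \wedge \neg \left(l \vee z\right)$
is never true.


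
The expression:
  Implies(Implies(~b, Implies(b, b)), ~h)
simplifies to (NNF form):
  ~h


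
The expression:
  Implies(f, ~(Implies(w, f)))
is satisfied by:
  {f: False}


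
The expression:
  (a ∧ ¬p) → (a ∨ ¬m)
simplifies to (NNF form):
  True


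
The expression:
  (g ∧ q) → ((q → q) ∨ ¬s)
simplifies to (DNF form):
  True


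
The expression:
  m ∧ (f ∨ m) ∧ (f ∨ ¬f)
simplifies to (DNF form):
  m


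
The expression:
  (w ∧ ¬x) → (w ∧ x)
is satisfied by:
  {x: True, w: False}
  {w: False, x: False}
  {w: True, x: True}


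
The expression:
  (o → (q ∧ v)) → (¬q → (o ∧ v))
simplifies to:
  o ∨ q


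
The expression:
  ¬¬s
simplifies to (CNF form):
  s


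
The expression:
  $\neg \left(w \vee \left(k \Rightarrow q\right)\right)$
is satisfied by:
  {k: True, q: False, w: False}


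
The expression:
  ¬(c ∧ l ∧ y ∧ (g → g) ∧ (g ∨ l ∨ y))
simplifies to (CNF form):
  ¬c ∨ ¬l ∨ ¬y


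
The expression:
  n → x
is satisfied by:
  {x: True, n: False}
  {n: False, x: False}
  {n: True, x: True}


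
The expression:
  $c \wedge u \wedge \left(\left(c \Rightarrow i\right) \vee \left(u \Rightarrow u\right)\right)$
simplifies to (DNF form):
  $c \wedge u$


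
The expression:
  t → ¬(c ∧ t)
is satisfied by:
  {c: False, t: False}
  {t: True, c: False}
  {c: True, t: False}


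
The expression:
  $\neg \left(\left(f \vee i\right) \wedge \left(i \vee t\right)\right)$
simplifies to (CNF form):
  $\neg i \wedge \left(\neg f \vee \neg t\right)$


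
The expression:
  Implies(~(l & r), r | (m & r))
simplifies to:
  r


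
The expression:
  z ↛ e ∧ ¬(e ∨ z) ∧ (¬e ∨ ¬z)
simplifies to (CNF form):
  False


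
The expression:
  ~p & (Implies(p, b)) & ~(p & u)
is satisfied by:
  {p: False}


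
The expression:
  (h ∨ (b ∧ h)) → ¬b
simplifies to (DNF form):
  ¬b ∨ ¬h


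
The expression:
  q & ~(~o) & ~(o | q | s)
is never true.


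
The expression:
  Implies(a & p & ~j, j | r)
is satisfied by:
  {r: True, j: True, p: False, a: False}
  {r: True, p: False, a: False, j: False}
  {j: True, p: False, a: False, r: False}
  {j: False, p: False, a: False, r: False}
  {r: True, a: True, j: True, p: False}
  {r: True, a: True, j: False, p: False}
  {a: True, j: True, r: False, p: False}
  {a: True, r: False, p: False, j: False}
  {j: True, r: True, p: True, a: False}
  {r: True, p: True, j: False, a: False}
  {j: True, p: True, r: False, a: False}
  {p: True, r: False, a: False, j: False}
  {r: True, a: True, p: True, j: True}
  {r: True, a: True, p: True, j: False}
  {a: True, p: True, j: True, r: False}


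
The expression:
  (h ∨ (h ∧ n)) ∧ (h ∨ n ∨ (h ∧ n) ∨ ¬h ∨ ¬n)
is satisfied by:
  {h: True}


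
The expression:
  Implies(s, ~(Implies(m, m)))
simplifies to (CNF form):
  ~s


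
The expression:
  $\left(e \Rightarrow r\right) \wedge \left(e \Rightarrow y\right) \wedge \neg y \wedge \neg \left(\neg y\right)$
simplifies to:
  $\text{False}$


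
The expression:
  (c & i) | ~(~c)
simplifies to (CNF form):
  c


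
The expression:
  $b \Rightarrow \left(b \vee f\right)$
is always true.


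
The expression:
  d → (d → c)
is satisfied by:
  {c: True, d: False}
  {d: False, c: False}
  {d: True, c: True}


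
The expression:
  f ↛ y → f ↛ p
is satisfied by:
  {y: True, p: False, f: False}
  {p: False, f: False, y: False}
  {f: True, y: True, p: False}
  {f: True, p: False, y: False}
  {y: True, p: True, f: False}
  {p: True, y: False, f: False}
  {f: True, p: True, y: True}


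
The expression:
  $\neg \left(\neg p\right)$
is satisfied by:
  {p: True}


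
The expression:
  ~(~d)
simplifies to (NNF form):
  d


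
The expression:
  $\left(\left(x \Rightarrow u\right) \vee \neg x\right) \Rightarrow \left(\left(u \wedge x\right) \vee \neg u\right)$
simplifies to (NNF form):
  $x \vee \neg u$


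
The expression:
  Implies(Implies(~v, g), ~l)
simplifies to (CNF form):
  (~g | ~l) & (~l | ~v)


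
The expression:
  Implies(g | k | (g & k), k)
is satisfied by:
  {k: True, g: False}
  {g: False, k: False}
  {g: True, k: True}


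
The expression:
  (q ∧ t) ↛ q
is never true.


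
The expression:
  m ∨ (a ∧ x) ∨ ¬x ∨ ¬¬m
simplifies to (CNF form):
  a ∨ m ∨ ¬x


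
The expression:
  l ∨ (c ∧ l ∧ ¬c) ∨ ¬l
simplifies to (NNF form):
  True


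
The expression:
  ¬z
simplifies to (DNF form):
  ¬z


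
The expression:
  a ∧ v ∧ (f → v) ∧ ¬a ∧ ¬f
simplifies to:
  False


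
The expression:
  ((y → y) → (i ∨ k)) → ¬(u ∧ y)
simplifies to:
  (¬i ∧ ¬k) ∨ ¬u ∨ ¬y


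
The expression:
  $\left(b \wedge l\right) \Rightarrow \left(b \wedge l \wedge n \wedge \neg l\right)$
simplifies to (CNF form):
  $\neg b \vee \neg l$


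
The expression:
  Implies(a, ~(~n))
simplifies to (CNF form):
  n | ~a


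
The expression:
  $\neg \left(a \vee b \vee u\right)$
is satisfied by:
  {u: False, b: False, a: False}


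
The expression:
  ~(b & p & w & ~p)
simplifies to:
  True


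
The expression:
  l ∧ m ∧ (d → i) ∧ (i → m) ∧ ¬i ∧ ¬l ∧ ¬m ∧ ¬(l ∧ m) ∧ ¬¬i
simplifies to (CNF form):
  False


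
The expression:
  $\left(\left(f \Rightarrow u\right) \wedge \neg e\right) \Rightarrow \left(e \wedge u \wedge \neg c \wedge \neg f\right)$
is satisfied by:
  {e: True, f: True, u: False}
  {e: True, f: False, u: False}
  {e: True, u: True, f: True}
  {e: True, u: True, f: False}
  {f: True, u: False, e: False}


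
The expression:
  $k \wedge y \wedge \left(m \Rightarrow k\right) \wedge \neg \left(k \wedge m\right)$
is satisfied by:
  {y: True, k: True, m: False}


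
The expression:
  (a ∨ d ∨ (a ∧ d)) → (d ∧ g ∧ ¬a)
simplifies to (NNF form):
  ¬a ∧ (g ∨ ¬d)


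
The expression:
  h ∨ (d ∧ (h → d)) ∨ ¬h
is always true.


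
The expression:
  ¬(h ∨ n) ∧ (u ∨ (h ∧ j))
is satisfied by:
  {u: True, n: False, h: False}


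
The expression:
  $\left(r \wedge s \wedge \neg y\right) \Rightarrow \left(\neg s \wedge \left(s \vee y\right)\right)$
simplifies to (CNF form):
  $y \vee \neg r \vee \neg s$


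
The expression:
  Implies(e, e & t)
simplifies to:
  t | ~e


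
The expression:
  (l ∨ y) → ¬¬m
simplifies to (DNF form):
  m ∨ (¬l ∧ ¬y)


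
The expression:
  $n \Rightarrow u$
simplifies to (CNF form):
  $u \vee \neg n$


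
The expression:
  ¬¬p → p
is always true.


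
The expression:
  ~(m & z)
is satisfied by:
  {m: False, z: False}
  {z: True, m: False}
  {m: True, z: False}


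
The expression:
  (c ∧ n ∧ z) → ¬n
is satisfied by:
  {c: False, z: False, n: False}
  {n: True, c: False, z: False}
  {z: True, c: False, n: False}
  {n: True, z: True, c: False}
  {c: True, n: False, z: False}
  {n: True, c: True, z: False}
  {z: True, c: True, n: False}


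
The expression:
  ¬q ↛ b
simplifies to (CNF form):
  b ∨ ¬q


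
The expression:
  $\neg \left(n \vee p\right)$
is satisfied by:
  {n: False, p: False}


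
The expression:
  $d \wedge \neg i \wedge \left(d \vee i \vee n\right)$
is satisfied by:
  {d: True, i: False}


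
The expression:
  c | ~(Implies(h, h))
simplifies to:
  c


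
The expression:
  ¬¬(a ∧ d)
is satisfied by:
  {a: True, d: True}


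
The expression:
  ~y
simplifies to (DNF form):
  ~y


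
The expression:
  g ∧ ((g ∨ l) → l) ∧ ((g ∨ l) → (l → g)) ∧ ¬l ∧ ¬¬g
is never true.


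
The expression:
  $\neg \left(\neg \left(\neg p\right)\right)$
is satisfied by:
  {p: False}


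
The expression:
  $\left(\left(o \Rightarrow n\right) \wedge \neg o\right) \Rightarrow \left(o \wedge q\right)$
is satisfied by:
  {o: True}


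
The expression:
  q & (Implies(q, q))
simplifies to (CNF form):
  q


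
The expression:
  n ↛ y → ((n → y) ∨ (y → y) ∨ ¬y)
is always true.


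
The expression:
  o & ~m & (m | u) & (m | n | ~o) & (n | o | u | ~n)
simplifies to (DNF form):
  n & o & u & ~m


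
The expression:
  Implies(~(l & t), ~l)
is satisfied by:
  {t: True, l: False}
  {l: False, t: False}
  {l: True, t: True}


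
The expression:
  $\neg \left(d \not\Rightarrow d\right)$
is always true.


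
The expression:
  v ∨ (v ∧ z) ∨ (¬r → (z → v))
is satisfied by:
  {r: True, v: True, z: False}
  {r: True, v: False, z: False}
  {v: True, r: False, z: False}
  {r: False, v: False, z: False}
  {r: True, z: True, v: True}
  {r: True, z: True, v: False}
  {z: True, v: True, r: False}


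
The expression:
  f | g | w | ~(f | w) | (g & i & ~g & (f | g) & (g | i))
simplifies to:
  True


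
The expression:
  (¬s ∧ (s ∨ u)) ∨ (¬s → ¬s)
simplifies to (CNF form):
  True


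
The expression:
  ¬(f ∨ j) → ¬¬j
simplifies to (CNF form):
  f ∨ j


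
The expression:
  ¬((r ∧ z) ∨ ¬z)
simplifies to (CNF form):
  z ∧ ¬r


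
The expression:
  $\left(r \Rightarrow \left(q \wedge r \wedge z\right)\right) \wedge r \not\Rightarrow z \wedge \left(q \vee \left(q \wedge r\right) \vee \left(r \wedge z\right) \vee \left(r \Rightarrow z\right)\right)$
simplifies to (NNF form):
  $\text{False}$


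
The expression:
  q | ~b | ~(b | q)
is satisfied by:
  {q: True, b: False}
  {b: False, q: False}
  {b: True, q: True}


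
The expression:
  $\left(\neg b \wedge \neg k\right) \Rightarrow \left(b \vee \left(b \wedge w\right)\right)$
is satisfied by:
  {b: True, k: True}
  {b: True, k: False}
  {k: True, b: False}


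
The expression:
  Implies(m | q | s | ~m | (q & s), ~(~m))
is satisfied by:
  {m: True}


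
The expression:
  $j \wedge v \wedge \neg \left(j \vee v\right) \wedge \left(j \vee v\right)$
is never true.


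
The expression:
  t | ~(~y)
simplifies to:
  t | y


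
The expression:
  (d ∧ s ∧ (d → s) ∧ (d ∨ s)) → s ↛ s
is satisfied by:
  {s: False, d: False}
  {d: True, s: False}
  {s: True, d: False}


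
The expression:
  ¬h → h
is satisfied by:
  {h: True}


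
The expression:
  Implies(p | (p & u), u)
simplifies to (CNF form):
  u | ~p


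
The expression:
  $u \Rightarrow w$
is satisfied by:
  {w: True, u: False}
  {u: False, w: False}
  {u: True, w: True}


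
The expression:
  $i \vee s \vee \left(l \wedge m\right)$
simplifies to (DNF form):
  $i \vee s \vee \left(l \wedge m\right)$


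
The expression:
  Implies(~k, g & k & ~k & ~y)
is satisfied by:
  {k: True}


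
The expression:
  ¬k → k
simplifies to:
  k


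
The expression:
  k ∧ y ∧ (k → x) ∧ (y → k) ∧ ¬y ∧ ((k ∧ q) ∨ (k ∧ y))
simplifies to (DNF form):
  False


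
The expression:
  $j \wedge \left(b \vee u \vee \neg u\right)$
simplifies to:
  $j$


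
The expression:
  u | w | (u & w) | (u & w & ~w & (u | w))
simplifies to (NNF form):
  u | w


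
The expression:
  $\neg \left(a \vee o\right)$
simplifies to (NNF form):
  $\neg a \wedge \neg o$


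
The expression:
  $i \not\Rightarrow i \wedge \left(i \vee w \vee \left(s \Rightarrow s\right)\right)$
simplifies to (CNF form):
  $\text{False}$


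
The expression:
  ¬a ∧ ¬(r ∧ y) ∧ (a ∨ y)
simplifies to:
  y ∧ ¬a ∧ ¬r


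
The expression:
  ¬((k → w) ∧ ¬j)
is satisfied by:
  {k: True, j: True, w: False}
  {j: True, w: False, k: False}
  {k: True, j: True, w: True}
  {j: True, w: True, k: False}
  {k: True, w: False, j: False}


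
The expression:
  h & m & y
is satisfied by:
  {h: True, m: True, y: True}


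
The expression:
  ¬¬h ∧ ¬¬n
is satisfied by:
  {h: True, n: True}


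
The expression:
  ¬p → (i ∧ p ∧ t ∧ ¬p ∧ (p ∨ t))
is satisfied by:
  {p: True}


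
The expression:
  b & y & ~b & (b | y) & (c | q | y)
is never true.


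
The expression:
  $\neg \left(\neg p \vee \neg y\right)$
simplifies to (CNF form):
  $p \wedge y$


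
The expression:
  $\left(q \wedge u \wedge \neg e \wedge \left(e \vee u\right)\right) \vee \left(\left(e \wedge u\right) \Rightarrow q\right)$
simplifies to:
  $q \vee \neg e \vee \neg u$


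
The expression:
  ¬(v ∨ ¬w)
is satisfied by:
  {w: True, v: False}


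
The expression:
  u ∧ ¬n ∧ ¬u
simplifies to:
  False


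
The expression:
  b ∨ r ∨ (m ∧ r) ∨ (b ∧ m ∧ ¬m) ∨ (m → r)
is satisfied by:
  {r: True, b: True, m: False}
  {r: True, m: False, b: False}
  {b: True, m: False, r: False}
  {b: False, m: False, r: False}
  {r: True, b: True, m: True}
  {r: True, m: True, b: False}
  {b: True, m: True, r: False}


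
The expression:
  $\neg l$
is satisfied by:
  {l: False}


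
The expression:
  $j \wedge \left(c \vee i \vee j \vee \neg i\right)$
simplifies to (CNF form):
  $j$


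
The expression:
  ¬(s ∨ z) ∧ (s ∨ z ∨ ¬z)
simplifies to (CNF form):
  ¬s ∧ ¬z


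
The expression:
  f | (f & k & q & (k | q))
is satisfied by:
  {f: True}


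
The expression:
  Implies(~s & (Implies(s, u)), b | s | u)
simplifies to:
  b | s | u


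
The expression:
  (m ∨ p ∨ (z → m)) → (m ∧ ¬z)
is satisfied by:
  {m: True, z: False, p: False}
  {m: True, p: True, z: False}
  {z: True, p: False, m: False}


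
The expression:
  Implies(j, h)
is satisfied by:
  {h: True, j: False}
  {j: False, h: False}
  {j: True, h: True}


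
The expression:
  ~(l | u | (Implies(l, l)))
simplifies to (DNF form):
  False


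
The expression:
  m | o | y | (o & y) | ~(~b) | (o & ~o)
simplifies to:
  b | m | o | y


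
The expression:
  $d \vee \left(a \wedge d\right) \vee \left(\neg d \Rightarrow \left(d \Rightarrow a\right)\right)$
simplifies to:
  $\text{True}$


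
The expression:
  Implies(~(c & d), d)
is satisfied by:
  {d: True}


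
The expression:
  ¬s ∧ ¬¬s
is never true.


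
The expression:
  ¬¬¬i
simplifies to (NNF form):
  ¬i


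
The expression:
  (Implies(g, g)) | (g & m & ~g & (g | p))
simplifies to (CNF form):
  True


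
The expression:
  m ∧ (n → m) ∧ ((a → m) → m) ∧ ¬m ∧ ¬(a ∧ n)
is never true.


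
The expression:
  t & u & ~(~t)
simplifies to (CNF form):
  t & u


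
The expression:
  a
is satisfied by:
  {a: True}


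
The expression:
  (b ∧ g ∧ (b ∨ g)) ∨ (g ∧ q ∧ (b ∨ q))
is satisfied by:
  {b: True, q: True, g: True}
  {b: True, g: True, q: False}
  {q: True, g: True, b: False}


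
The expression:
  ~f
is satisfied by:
  {f: False}


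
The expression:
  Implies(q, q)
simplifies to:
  True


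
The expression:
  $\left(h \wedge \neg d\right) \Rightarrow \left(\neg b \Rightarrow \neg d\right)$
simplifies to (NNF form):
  $\text{True}$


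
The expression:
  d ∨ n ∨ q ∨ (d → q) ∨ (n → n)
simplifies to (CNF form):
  True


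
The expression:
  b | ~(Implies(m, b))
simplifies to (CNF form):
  b | m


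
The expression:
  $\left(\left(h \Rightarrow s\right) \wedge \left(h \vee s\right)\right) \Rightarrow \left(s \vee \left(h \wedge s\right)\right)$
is always true.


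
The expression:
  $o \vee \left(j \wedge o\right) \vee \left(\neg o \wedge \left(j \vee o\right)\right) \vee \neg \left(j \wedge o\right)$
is always true.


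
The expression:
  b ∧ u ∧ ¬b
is never true.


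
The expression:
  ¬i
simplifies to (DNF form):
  ¬i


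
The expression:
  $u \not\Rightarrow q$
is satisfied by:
  {u: True, q: False}


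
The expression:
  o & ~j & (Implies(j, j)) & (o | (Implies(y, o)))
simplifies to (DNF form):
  o & ~j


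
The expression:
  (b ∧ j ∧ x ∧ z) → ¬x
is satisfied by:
  {z: False, x: False, b: False, j: False}
  {j: True, z: False, x: False, b: False}
  {b: True, z: False, x: False, j: False}
  {j: True, b: True, z: False, x: False}
  {x: True, j: False, z: False, b: False}
  {j: True, x: True, z: False, b: False}
  {b: True, x: True, j: False, z: False}
  {j: True, b: True, x: True, z: False}
  {z: True, b: False, x: False, j: False}
  {j: True, z: True, b: False, x: False}
  {b: True, z: True, j: False, x: False}
  {j: True, b: True, z: True, x: False}
  {x: True, z: True, b: False, j: False}
  {j: True, x: True, z: True, b: False}
  {b: True, x: True, z: True, j: False}


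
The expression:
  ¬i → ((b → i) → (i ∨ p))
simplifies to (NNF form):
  b ∨ i ∨ p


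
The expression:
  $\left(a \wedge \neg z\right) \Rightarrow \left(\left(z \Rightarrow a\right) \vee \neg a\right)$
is always true.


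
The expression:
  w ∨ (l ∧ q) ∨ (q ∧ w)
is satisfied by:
  {l: True, w: True, q: True}
  {l: True, w: True, q: False}
  {w: True, q: True, l: False}
  {w: True, q: False, l: False}
  {l: True, q: True, w: False}


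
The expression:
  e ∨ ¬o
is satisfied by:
  {e: True, o: False}
  {o: False, e: False}
  {o: True, e: True}


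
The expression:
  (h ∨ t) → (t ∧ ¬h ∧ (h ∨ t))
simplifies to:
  ¬h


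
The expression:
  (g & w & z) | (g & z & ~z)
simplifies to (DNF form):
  g & w & z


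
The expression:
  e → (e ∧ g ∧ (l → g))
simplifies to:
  g ∨ ¬e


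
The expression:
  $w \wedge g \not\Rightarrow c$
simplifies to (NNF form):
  $g \wedge w \wedge \neg c$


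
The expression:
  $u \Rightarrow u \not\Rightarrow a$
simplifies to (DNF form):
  $\neg a \vee \neg u$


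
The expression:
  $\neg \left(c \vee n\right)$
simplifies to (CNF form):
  $\neg c \wedge \neg n$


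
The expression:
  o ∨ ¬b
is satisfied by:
  {o: True, b: False}
  {b: False, o: False}
  {b: True, o: True}


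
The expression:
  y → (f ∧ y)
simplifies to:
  f ∨ ¬y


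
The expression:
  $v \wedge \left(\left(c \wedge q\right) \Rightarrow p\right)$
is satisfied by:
  {p: True, v: True, c: False, q: False}
  {v: True, p: False, c: False, q: False}
  {p: True, q: True, v: True, c: False}
  {q: True, v: True, p: False, c: False}
  {p: True, c: True, v: True, q: False}
  {c: True, v: True, q: False, p: False}
  {p: True, q: True, c: True, v: True}


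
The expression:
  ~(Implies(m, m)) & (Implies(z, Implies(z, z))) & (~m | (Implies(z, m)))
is never true.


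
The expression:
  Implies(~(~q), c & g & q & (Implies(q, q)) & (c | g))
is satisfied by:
  {g: True, c: True, q: False}
  {g: True, c: False, q: False}
  {c: True, g: False, q: False}
  {g: False, c: False, q: False}
  {q: True, g: True, c: True}


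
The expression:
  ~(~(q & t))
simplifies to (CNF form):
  q & t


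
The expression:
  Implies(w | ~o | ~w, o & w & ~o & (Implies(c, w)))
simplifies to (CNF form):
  False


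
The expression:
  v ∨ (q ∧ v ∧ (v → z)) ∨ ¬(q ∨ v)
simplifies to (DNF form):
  v ∨ ¬q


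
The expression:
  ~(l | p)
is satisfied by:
  {p: False, l: False}


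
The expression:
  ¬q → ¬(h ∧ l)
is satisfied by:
  {q: True, l: False, h: False}
  {l: False, h: False, q: False}
  {h: True, q: True, l: False}
  {h: True, l: False, q: False}
  {q: True, l: True, h: False}
  {l: True, q: False, h: False}
  {h: True, l: True, q: True}


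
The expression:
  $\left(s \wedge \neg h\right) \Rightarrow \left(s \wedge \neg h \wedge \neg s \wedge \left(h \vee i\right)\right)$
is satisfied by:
  {h: True, s: False}
  {s: False, h: False}
  {s: True, h: True}


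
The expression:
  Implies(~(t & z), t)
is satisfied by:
  {t: True}


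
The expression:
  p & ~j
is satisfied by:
  {p: True, j: False}


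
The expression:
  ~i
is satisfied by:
  {i: False}


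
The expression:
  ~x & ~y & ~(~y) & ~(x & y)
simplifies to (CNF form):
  False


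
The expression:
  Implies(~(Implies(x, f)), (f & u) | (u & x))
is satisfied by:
  {u: True, f: True, x: False}
  {u: True, f: False, x: False}
  {f: True, u: False, x: False}
  {u: False, f: False, x: False}
  {x: True, u: True, f: True}
  {x: True, u: True, f: False}
  {x: True, f: True, u: False}


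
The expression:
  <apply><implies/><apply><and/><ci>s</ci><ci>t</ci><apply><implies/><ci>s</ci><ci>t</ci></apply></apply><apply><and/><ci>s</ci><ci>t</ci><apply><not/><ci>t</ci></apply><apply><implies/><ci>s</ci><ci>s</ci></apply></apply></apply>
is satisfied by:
  {s: False, t: False}
  {t: True, s: False}
  {s: True, t: False}


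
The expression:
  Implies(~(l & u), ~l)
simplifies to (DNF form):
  u | ~l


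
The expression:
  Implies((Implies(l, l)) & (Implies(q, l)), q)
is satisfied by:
  {q: True}


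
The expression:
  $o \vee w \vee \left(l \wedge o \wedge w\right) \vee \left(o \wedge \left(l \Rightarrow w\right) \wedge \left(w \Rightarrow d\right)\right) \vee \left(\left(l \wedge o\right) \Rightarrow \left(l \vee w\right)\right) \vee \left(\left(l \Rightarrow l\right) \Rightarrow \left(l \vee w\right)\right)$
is always true.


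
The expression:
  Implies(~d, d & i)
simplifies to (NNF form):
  d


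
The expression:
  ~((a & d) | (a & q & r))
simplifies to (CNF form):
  (~a | ~d) & (~a | ~d | ~q) & (~a | ~d | ~r) & (~a | ~q | ~r)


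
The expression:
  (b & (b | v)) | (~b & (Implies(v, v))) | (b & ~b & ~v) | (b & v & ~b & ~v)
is always true.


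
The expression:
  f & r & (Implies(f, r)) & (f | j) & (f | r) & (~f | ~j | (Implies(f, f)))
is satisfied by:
  {r: True, f: True}


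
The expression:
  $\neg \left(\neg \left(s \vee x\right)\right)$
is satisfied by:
  {x: True, s: True}
  {x: True, s: False}
  {s: True, x: False}


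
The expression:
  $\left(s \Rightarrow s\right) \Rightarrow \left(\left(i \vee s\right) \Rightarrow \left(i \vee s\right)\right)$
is always true.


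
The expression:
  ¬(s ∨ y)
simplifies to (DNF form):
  ¬s ∧ ¬y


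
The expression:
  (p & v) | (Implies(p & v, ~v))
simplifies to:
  True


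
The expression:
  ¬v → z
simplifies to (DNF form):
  v ∨ z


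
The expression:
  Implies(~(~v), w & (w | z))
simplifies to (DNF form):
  w | ~v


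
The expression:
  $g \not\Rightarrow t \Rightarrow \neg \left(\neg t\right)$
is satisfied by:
  {t: True, g: False}
  {g: False, t: False}
  {g: True, t: True}


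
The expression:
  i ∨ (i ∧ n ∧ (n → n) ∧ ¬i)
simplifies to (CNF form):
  i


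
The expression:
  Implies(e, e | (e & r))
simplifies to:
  True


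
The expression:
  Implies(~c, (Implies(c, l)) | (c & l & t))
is always true.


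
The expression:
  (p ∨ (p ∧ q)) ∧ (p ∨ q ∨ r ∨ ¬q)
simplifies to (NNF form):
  p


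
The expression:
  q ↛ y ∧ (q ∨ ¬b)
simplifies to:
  q ∧ ¬y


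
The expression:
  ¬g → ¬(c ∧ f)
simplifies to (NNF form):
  g ∨ ¬c ∨ ¬f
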